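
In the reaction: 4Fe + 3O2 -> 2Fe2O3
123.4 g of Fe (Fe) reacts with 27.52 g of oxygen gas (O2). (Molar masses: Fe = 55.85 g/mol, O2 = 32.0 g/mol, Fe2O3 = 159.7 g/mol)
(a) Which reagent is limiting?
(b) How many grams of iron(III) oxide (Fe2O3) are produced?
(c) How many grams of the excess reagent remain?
(a) O2, (b) 91.56 g, (c) 59.36 g

Moles of Fe = 123.4 g ÷ 55.85 g/mol = 2.20949 mol
Moles of O2 = 27.52 g ÷ 32.0 g/mol = 0.86 mol
Moles ÷ coefficient: Fe: 2.20949/4 = 0.5524, O2: 0.86/3 = 0.2867
(a) O2 has the smaller value, so O2 is the limiting reagent.
(b) Moles of Fe2O3 = 0.86 mol O2 × (2/3) = 0.573333 mol; mass = 0.573333 mol × 159.7 g/mol = 91.56 g
(c) Fe consumed = 0.86 × (4/3) = 1.14667 mol; remaining = 2.20949 − 1.14667 = 1.06282 mol; mass = 1.06282 mol × 55.85 g/mol = 59.36 g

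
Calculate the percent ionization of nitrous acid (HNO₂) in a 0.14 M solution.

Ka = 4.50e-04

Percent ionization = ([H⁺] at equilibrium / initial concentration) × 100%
Percent ionization = 5.51%

Let x = [H⁺]. Ka = x²/(C - x) ⇒ x² + (4.50e-04)x - (4.50e-04)(0.14) = 0. x = 7.7154e-03. Percent = (7.7154e-03/0.14) × 100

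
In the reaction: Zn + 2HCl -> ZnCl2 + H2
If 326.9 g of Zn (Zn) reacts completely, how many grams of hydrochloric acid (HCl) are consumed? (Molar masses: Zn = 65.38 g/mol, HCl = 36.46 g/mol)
Moles of Zn = 326.9 g ÷ 65.38 g/mol = 5 mol
Mole ratio: 2 mol HCl / 1 mol Zn
Moles of HCl = 5 × (2/1) = 10 mol
Mass of HCl = 10 mol × 36.46 g/mol = 364.6 g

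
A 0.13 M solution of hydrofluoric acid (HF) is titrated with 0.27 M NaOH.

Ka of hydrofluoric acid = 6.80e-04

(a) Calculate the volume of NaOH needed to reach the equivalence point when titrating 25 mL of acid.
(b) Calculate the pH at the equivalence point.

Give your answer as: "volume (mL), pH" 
V = 12.0 mL, pH = 8.06

(a) At equivalence: moles acid = moles base.
moles acid = 0.13 × 0.025 = 0.00325 mol; V_NaOH = 0.00325/0.27 = 0.01204 L = 12.0 mL.
(b) At equivalence, all acid → conjugate base A⁻ at [A⁻] = 0.00325/0.03704 = 0.08775 M.
Kb = Kw/Ka = 1.0e-14/6.80e-04 = 1.471e-11; [OH⁻] = √(Kb·[A⁻]) = 1.136e-06; pOH = 5.94; pH = 14 − pOH = 8.06.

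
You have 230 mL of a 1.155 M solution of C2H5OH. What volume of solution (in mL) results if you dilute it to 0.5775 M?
Using M₁V₁ = M₂V₂:
1.155 × 230 = 0.5775 × V₂
V₂ = (1.155 × 230) / 0.5775 = 460 mL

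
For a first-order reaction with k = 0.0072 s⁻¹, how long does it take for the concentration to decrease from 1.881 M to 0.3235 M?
244.49 s

From ln[A] = ln[A]₀ - k·t: t = ln([A]₀/[A])/k = ln(1.881/0.3235)/0.0072 = ln(5.8145)/0.0072 = 1.7604/0.0072 = 244.49 s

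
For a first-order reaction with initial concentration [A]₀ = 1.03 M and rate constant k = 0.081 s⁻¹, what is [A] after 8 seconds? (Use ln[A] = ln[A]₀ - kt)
0.5388 M

ln[A] = ln[A]₀ - k·t = ln(1.03) - (0.081)·(8) = 0.0296 - 0.6480 = -0.6184
[A] = e^(-0.6184) = 0.5388 M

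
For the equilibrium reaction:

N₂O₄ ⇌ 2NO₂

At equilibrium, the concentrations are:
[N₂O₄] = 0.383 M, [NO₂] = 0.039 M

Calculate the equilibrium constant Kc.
K_c = 3.97e-03

Kc = ([NO₂]^2) / ([N₂O₄])
   = ((0.039)^2) / ((0.383))
   = 0.001521 / 0.383 = 3.97e-03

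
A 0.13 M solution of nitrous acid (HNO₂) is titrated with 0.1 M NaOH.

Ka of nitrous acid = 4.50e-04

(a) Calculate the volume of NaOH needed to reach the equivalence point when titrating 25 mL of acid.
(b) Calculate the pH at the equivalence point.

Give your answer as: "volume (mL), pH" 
V = 32.5 mL, pH = 8.05

(a) At equivalence: moles acid = moles base.
moles acid = 0.13 × 0.025 = 0.00325 mol; V_NaOH = 0.00325/0.1 = 0.0325 L = 32.5 mL.
(b) At equivalence, all acid → conjugate base A⁻ at [A⁻] = 0.00325/0.0575 = 0.05652 M.
Kb = Kw/Ka = 1.0e-14/4.50e-04 = 2.222e-11; [OH⁻] = √(Kb·[A⁻]) = 1.121e-06; pOH = 5.95; pH = 14 − pOH = 8.05.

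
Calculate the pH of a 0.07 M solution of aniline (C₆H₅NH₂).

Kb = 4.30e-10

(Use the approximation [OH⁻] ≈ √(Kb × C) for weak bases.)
pH = 8.74

[OH⁻] = √(Kb × C) = √(4.30e-10 × 0.07) = 5.4863e-06. pOH = 5.26, pH = 14 - pOH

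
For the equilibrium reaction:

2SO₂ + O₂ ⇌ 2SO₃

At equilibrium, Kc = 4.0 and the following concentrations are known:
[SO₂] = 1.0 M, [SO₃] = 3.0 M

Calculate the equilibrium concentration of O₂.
[O₂] = 2.2500 M

Kc = ([SO₃]^2) / ([SO₂]^2 × [O₂]) = 4.0
[O₂]^1 = (product terms)/(Kc · other reactant terms) = 9 / (4.0 · 1) = 2.25
[O₂] = 2.2500 M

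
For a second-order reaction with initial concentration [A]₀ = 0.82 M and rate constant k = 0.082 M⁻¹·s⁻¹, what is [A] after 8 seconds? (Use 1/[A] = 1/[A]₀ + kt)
0.5332 M

1/[A] = 1/[A]₀ + k·t = 1/0.82 + (0.082)·(8) = 1.2195 + 0.6560 = 1.8755
[A] = 1/1.8755 = 0.5332 M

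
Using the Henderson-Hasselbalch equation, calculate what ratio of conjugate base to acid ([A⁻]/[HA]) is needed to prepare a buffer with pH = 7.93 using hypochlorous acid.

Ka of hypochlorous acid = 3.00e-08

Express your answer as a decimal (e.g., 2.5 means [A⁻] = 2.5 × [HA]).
[A⁻]/[HA] = 2.553

pKa = −log(3.00e-08) = 7.5229. pH = pKa + log([A⁻]/[HA]). 7.93 = 7.5229 + log(ratio). log(ratio) = 7.93 − 7.5229 = 0.4071. ratio = 10^(0.4071) = 2.553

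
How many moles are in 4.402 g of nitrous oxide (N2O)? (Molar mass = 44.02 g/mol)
Moles = 4.402 g ÷ 44.02 g/mol = 0.1 mol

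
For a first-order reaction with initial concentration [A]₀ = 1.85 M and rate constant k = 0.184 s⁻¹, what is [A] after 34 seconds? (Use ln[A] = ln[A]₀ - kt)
0.0035 M

ln[A] = ln[A]₀ - k·t = ln(1.85) - (0.184)·(34) = 0.6152 - 6.2560 = -5.6408
[A] = e^(-5.6408) = 0.0035 M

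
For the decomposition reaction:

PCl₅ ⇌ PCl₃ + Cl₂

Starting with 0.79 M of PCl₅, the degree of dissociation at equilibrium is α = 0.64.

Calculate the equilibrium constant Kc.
K_c = 0.8988

x = α·[A]₀ = 0.64 × 0.79 = 0.5056 M dissociated.
At eq: [PCl₅] = 0.79 − 0.5056 = 0.2844 M; [PCl₃] = [Cl₂] = x = 0.5056 M.
Kc = [PCl₃][Cl₂]/[PCl₅] = (0.5056)²/0.2844 = 0.8988.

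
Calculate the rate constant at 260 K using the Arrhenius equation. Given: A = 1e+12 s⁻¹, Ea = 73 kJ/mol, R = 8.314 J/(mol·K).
2.16e-03 s⁻¹

k = A·exp(-Ea/(R·T)) = 1e+12·exp(-73000/(8.314·260)) = 1e+12·exp(-33.7707) = 1e+12·2.1557e-15 = 2.16e-03 s⁻¹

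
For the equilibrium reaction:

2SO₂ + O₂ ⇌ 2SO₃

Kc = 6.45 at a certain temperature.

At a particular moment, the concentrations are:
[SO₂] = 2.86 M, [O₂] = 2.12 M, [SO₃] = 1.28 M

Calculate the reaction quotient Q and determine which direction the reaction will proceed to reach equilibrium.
Q = 0.094, Q < K, reaction proceeds forward (toward products)

Q = ([SO₃]^2) / ([SO₂]^2 × [O₂])
  = ((1.28)^2) / ((2.86)^2·(2.12)) = 1.6384/17.341 = 0.09448
Since Q = 0.09448 < Kc = 6.45, the reaction proceeds forward (toward products) to reach equilibrium.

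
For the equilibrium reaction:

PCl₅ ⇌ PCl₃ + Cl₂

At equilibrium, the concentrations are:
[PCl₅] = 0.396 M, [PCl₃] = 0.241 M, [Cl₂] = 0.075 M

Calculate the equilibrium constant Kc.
K_c = 0.0456

Kc = ([PCl₃] × [Cl₂]) / ([PCl₅])
   = ((0.241)·(0.075)) / ((0.396))
   = 0.018075 / 0.396 = 0.0456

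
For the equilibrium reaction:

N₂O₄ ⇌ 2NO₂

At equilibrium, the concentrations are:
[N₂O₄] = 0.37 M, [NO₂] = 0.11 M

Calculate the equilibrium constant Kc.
K_c = 0.0327

Kc = ([NO₂]^2) / ([N₂O₄])
   = ((0.11)^2) / ((0.37))
   = 0.0121 / 0.37 = 0.0327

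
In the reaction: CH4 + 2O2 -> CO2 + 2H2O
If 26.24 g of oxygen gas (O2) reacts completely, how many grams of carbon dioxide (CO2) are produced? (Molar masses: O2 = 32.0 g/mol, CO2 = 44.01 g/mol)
Moles of O2 = 26.24 g ÷ 32.0 g/mol = 0.82 mol
Mole ratio: 1 mol CO2 / 2 mol O2
Moles of CO2 = 0.82 × (1/2) = 0.41 mol
Mass of CO2 = 0.41 mol × 44.01 g/mol = 18.04 g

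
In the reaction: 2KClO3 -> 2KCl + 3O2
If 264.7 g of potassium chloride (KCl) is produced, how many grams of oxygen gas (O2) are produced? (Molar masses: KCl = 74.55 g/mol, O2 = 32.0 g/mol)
Moles of KCl = 264.7 g ÷ 74.55 g/mol = 3.55064 mol
Mole ratio: 3 mol O2 / 2 mol KCl
Moles of O2 = 3.55064 × (3/2) = 5.32596 mol
Mass of O2 = 5.32596 mol × 32.0 g/mol = 170.4 g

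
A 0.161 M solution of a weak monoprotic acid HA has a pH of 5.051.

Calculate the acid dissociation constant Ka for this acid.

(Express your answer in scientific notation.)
K_a = 4.91e-10

[H⁺] = 10^(−pH) = 10^(−5.051) = 8.892e-06 M. For HA ⇌ H⁺ + A⁻, Ka = x²/(C − x) = (8.892e-06)²/(0.161 − 8.892e-06) = 4.91e-10.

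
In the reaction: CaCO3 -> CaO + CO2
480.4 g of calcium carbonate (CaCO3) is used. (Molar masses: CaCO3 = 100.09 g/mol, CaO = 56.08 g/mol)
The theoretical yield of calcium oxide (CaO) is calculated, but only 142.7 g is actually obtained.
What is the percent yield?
Moles of CaCO3 = 480.4 g ÷ 100.09 g/mol = 4.79968 mol
Mole ratio: 1 mol CaO / 1 mol CaCO3
Moles of CaO = 4.79968 × (1/1) = 4.79968 mol
Theoretical yield = 4.79968 mol × 56.08 g/mol = 269.17 g
Actual yield = 142.7 g
Percent yield = (142.7 / 269.17) × 100% = 53.0%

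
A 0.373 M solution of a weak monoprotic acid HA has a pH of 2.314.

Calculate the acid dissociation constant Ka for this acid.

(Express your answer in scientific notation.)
K_a = 6.40e-05

[H⁺] = 10^(−pH) = 10^(−2.314) = 4.853e-03 M. For HA ⇌ H⁺ + A⁻, Ka = x²/(C − x) = (4.853e-03)²/(0.373 − 4.853e-03) = 6.40e-05.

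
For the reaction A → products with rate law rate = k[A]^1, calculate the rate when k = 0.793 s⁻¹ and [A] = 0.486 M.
0.3854 M/s

rate = k·[A]^1 = 0.793·(0.486)^1 = 0.793·0.486 = 0.3854 M/s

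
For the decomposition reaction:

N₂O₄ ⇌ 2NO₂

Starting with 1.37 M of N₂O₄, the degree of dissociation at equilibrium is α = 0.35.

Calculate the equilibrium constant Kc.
K_c = 1.0328

x = α·[A]₀ = 0.35 × 1.37 = 0.4795 M dissociated.
At eq: [N₂O₄] = 1.37 − 0.4795 = 0.8905 M; [NO₂] = 2x = 0.959 M.
Kc = [NO₂]²/[N₂O₄] = (0.959)²/0.8905 = 1.033.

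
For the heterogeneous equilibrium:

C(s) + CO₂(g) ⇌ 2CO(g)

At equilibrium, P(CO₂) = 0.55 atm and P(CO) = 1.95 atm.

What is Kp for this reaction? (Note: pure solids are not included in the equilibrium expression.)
K_p = 6.914

Solid C is excluded.
Kp = P(CO)²/P(CO₂) = (1.95)²/0.55 = 3.802/0.55 = 6.914.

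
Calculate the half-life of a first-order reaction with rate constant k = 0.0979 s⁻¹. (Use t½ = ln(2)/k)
7.08 s

t½ = ln(2)/k = 0.6931/0.0979 = 7.08 s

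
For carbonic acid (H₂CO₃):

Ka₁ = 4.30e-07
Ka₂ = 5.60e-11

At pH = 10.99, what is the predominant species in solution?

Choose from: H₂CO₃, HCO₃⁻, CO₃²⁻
CO₃²⁻

pKa1 = 6.37, pKa2 = 10.25. Each pKa is the crossover between adjacent species; pH = 10.99 lies in the region where CO₃²⁻ predominates.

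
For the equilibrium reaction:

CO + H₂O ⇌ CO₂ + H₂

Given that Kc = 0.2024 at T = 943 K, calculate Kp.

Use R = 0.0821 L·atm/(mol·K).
K_p = 0.2024

Δn = (moles gaseous products) − (moles gaseous reactants) = 0
T = 943 K; RT = 0.0821 × 943 = 77.4203
Kp = Kc·(RT)^Δn = 0.2024 × (77.4203)^0 = 0.2024 × 1 = 0.2024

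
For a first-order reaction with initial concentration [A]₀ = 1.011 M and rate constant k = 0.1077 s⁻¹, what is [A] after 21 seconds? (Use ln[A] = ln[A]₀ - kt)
0.1053 M

ln[A] = ln[A]₀ - k·t = ln(1.011) - (0.1077)·(21) = 0.0109 - 2.2617 = -2.2508
[A] = e^(-2.2508) = 0.1053 M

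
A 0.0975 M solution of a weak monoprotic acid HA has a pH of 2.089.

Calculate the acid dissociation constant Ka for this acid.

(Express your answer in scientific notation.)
K_a = 7.43e-04

[H⁺] = 10^(−pH) = 10^(−2.089) = 8.147e-03 M. For HA ⇌ H⁺ + A⁻, Ka = x²/(C − x) = (8.147e-03)²/(0.0975 − 8.147e-03) = 7.43e-04.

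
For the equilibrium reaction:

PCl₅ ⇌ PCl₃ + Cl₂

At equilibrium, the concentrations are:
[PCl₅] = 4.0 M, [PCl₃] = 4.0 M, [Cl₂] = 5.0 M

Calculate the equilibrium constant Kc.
K_c = 5.0000

Kc = ([PCl₃] × [Cl₂]) / ([PCl₅])
   = ((4.0)·(5.0)) / ((4.0))
   = 20 / 4 = 5.0000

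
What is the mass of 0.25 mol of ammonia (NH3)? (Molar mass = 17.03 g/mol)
Mass = 0.25 mol × 17.03 g/mol = 4.258 g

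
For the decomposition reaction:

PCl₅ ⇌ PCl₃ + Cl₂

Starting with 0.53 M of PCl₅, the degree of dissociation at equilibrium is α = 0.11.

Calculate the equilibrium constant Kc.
K_c = 0.0072

x = α·[A]₀ = 0.11 × 0.53 = 0.0583 M dissociated.
At eq: [PCl₅] = 0.53 − 0.0583 = 0.4717 M; [PCl₃] = [Cl₂] = x = 0.0583 M.
Kc = [PCl₃][Cl₂]/[PCl₅] = (0.0583)²/0.4717 = 0.007206.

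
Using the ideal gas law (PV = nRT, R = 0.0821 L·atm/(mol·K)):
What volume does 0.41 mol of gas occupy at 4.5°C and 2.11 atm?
T = 4.5°C + 273.15 = 277.65 K
V = nRT/P = (0.41 × 0.0821 × 277.65) / 2.11
V = 4.43 L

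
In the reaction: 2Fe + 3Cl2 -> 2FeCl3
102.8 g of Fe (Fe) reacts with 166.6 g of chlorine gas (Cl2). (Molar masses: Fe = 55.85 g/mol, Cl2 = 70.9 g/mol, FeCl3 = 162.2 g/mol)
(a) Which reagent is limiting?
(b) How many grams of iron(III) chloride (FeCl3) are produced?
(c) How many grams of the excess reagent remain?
(a) Cl2, (b) 254.1 g, (c) 15.31 g

Moles of Fe = 102.8 g ÷ 55.85 g/mol = 1.84064 mol
Moles of Cl2 = 166.6 g ÷ 70.9 g/mol = 2.34979 mol
Moles ÷ coefficient: Fe: 1.84064/2 = 0.9203, Cl2: 2.34979/3 = 0.7833
(a) Cl2 has the smaller value, so Cl2 is the limiting reagent.
(b) Moles of FeCl3 = 2.34979 mol Cl2 × (2/3) = 1.56653 mol; mass = 1.56653 mol × 162.2 g/mol = 254.1 g
(c) Fe consumed = 2.34979 × (2/3) = 1.56653 mol; remaining = 1.84064 − 1.56653 = 0.274119 mol; mass = 0.274119 mol × 55.85 g/mol = 15.31 g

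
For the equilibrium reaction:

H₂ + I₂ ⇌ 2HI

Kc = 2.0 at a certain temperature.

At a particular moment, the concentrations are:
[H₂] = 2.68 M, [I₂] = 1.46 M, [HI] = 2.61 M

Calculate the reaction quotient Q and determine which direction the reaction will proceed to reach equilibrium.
Q = 1.741, Q < K, reaction proceeds forward (toward products)

Q = ([HI]^2) / ([H₂] × [I₂])
  = ((2.61)^2) / ((2.68)·(1.46)) = 6.8121/3.9128 = 1.741
Since Q = 1.741 < Kc = 2.0, the reaction proceeds forward (toward products) to reach equilibrium.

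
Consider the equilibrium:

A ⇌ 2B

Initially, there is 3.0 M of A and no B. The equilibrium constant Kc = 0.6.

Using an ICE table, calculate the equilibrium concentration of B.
[B] = 1.200 M

ICE: [A] = 3.0 − x, [B] = 2x.
Kc = (2x)²/(3.0 − x) = 0.6 ⇒ 4x² + 0.6x − 1.8 = 0.
x = (−0.6 + √(0.6² + 4·4·1.8))/(2·4) = (−0.6 + √29.16)/8 = 0.6.
[B] = 2x = 1.200 M.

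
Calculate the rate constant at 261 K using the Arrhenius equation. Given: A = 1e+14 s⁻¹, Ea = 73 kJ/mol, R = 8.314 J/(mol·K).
2.45e-01 s⁻¹

k = A·exp(-Ea/(R·T)) = 1e+14·exp(-73000/(8.314·261)) = 1e+14·exp(-33.6413) = 1e+14·2.4535e-15 = 2.45e-01 s⁻¹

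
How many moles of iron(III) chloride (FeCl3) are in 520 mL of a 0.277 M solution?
Moles = Molarity × Volume (L)
Moles = 0.277 M × 0.52 L = 0.144 mol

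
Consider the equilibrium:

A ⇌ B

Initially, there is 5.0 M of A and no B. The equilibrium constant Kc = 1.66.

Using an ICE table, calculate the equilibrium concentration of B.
[B] = 3.120 M

ICE: [A] = 5.0 − x, [B] = x.
Kc = x/(5.0 − x) = 1.66 ⇒ x = 1.66·5.0/(1 + 1.66) = 8.3/2.66 = 3.12.
[B] = x = 3.120 M.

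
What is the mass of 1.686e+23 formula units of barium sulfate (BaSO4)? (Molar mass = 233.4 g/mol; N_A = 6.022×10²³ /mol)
Moles = 1.686e+23 ÷ 6.022×10²³ = 0.279973 mol
Mass = 0.279973 mol × 233.4 g/mol = 65.35 g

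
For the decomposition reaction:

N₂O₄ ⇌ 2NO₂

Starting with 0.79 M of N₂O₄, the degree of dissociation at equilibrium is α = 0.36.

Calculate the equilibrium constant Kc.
K_c = 0.6399

x = α·[A]₀ = 0.36 × 0.79 = 0.2844 M dissociated.
At eq: [N₂O₄] = 0.79 − 0.2844 = 0.5056 M; [NO₂] = 2x = 0.5688 M.
Kc = [NO₂]²/[N₂O₄] = (0.5688)²/0.5056 = 0.6399.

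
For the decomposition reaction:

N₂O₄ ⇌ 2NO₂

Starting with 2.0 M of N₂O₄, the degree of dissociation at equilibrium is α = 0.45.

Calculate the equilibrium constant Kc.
K_c = 2.9455

x = α·[A]₀ = 0.45 × 2.0 = 0.9 M dissociated.
At eq: [N₂O₄] = 2.0 − 0.9 = 1.1 M; [NO₂] = 2x = 1.8 M.
Kc = [NO₂]²/[N₂O₄] = (1.8)²/1.1 = 2.945.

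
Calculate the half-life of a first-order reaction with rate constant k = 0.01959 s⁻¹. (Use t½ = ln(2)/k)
35.38 s

t½ = ln(2)/k = 0.6931/0.01959 = 35.38 s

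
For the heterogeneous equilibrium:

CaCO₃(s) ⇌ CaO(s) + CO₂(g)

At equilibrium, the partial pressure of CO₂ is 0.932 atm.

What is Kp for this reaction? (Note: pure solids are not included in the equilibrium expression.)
K_p = 0.932

Solids (CaCO₃, CaO) have activity 1 and are excluded.
Kp = P(CO₂) = 0.932.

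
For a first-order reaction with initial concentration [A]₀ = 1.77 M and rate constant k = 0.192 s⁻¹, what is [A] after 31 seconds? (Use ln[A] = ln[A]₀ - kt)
0.0046 M

ln[A] = ln[A]₀ - k·t = ln(1.77) - (0.192)·(31) = 0.5710 - 5.9520 = -5.3810
[A] = e^(-5.3810) = 0.0046 M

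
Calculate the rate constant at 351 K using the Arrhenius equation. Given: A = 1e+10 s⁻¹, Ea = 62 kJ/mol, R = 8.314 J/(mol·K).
5.93e+00 s⁻¹

k = A·exp(-Ea/(R·T)) = 1e+10·exp(-62000/(8.314·351)) = 1e+10·exp(-21.2459) = 1e+10·5.9297e-10 = 5.93e+00 s⁻¹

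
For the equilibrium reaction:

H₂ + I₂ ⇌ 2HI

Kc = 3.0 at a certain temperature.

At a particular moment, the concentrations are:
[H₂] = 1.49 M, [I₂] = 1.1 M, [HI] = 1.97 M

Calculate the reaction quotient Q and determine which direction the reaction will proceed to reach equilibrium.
Q = 2.368, Q < K, reaction proceeds forward (toward products)

Q = ([HI]^2) / ([H₂] × [I₂])
  = ((1.97)^2) / ((1.49)·(1.1)) = 3.8809/1.639 = 2.368
Since Q = 2.368 < Kc = 3.0, the reaction proceeds forward (toward products) to reach equilibrium.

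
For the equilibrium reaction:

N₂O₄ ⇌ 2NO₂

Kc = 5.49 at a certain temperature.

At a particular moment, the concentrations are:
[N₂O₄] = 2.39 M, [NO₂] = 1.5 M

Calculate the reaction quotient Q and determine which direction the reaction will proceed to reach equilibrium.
Q = 0.941, Q < K, reaction proceeds forward (toward products)

Q = ([NO₂]^2) / ([N₂O₄])
  = ((1.5)^2) / ((2.39)) = 2.25/2.39 = 0.9414
Since Q = 0.9414 < Kc = 5.49, the reaction proceeds forward (toward products) to reach equilibrium.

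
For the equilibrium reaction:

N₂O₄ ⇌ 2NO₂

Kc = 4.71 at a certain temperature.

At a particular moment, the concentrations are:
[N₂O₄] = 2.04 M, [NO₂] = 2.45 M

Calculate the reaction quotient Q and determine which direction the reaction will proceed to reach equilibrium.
Q = 2.942, Q < K, reaction proceeds forward (toward products)

Q = ([NO₂]^2) / ([N₂O₄])
  = ((2.45)^2) / ((2.04)) = 6.0025/2.04 = 2.942
Since Q = 2.942 < Kc = 4.71, the reaction proceeds forward (toward products) to reach equilibrium.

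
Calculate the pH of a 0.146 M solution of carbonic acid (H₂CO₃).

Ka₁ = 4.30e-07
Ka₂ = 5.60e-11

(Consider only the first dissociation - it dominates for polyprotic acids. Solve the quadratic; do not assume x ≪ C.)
pH = 3.60

x² + Ka₁·x − Ka₁·C = 0 with Ka₁ = 4.30e-07, C = 0.146.
x = (−Ka₁ + √(Ka₁² + 4·Ka₁·C))/2 = 2.5034e-04 M, so pH = 3.60.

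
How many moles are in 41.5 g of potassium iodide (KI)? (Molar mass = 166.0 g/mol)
Moles = 41.5 g ÷ 166.0 g/mol = 0.25 mol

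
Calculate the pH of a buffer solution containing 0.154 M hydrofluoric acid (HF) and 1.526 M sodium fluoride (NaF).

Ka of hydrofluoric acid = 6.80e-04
pH = 4.16

pKa = -log(6.80e-04) = 3.17. pH = pKa + log([A⁻]/[HA]) = 3.17 + log(1.526/0.154)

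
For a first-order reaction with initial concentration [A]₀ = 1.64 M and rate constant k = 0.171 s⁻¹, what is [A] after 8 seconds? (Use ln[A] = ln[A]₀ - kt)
0.4176 M

ln[A] = ln[A]₀ - k·t = ln(1.64) - (0.171)·(8) = 0.4947 - 1.3680 = -0.8733
[A] = e^(-0.8733) = 0.4176 M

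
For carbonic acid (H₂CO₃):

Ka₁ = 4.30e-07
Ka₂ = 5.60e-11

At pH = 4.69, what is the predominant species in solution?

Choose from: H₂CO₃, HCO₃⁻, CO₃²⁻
H₂CO₃

pKa1 = 6.37, pKa2 = 10.25. Each pKa is the crossover between adjacent species; pH = 4.69 lies in the region where H₂CO₃ predominates.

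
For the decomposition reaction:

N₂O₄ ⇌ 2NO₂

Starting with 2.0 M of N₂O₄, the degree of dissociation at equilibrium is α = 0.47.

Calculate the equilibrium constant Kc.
K_c = 3.3343

x = α·[A]₀ = 0.47 × 2.0 = 0.94 M dissociated.
At eq: [N₂O₄] = 2.0 − 0.94 = 1.06 M; [NO₂] = 2x = 1.88 M.
Kc = [NO₂]²/[N₂O₄] = (1.88)²/1.06 = 3.334.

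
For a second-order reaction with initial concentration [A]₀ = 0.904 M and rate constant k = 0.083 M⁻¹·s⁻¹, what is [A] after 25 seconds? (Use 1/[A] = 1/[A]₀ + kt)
0.3143 M

1/[A] = 1/[A]₀ + k·t = 1/0.904 + (0.083)·(25) = 1.1062 + 2.0750 = 3.1812
[A] = 1/3.1812 = 0.3143 M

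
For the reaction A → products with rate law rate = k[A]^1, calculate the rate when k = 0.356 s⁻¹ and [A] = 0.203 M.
0.07227 M/s

rate = k·[A]^1 = 0.356·(0.203)^1 = 0.356·0.203 = 0.07227 M/s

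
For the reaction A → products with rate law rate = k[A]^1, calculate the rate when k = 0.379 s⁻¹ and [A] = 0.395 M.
0.1497 M/s

rate = k·[A]^1 = 0.379·(0.395)^1 = 0.379·0.395 = 0.1497 M/s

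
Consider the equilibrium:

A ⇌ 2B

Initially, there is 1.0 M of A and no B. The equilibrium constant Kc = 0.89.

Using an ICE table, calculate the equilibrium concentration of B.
[B] = 0.747 M

ICE: [A] = 1.0 − x, [B] = 2x.
Kc = (2x)²/(1.0 − x) = 0.89 ⇒ 4x² + 0.89x − 0.89 = 0.
x = (−0.89 + √(0.89² + 4·4·0.89))/(2·4) = (−0.89 + √15.032)/8 = 0.37339.
[B] = 2x = 0.747 M.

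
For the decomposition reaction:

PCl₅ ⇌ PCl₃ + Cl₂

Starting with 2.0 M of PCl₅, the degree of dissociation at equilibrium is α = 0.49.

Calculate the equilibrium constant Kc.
K_c = 0.9416

x = α·[A]₀ = 0.49 × 2.0 = 0.98 M dissociated.
At eq: [PCl₅] = 2.0 − 0.98 = 1.02 M; [PCl₃] = [Cl₂] = x = 0.98 M.
Kc = [PCl₃][Cl₂]/[PCl₅] = (0.98)²/1.02 = 0.9416.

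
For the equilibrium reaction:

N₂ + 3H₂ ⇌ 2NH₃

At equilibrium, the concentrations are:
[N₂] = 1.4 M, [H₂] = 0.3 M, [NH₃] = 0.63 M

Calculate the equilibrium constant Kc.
K_c = 10.5000

Kc = ([NH₃]^2) / ([N₂] × [H₂]^3)
   = ((0.63)^2) / ((1.4)·(0.3)^3)
   = 0.3969 / 0.0378 = 10.5000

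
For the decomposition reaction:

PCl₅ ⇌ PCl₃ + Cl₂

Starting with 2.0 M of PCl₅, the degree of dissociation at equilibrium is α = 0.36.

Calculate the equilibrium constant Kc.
K_c = 0.4050

x = α·[A]₀ = 0.36 × 2.0 = 0.72 M dissociated.
At eq: [PCl₅] = 2.0 − 0.72 = 1.28 M; [PCl₃] = [Cl₂] = x = 0.72 M.
Kc = [PCl₃][Cl₂]/[PCl₅] = (0.72)²/1.28 = 0.405.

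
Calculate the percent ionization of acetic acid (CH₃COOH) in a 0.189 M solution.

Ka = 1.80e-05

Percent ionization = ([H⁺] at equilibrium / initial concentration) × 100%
Percent ionization = 0.971%

Let x = [H⁺]. Ka = x²/(C - x) ⇒ x² + (1.80e-05)x - (1.80e-05)(0.189) = 0. x = 1.8355e-03. Percent = (1.8355e-03/0.189) × 100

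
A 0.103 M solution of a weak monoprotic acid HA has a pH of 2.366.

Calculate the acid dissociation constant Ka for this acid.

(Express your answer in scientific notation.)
K_a = 1.88e-04

[H⁺] = 10^(−pH) = 10^(−2.366) = 4.305e-03 M. For HA ⇌ H⁺ + A⁻, Ka = x²/(C − x) = (4.305e-03)²/(0.103 − 4.305e-03) = 1.88e-04.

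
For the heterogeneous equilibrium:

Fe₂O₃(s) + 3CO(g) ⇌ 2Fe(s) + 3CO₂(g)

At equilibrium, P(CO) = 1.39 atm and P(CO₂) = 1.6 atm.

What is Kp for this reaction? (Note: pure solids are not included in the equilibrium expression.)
K_p = 1.525

Solids (Fe₂O₃, Fe) are excluded.
Kp = P(CO₂)³/P(CO)³ = (1.6)³/(1.39)³ = 4.096/2.686 = 1.525.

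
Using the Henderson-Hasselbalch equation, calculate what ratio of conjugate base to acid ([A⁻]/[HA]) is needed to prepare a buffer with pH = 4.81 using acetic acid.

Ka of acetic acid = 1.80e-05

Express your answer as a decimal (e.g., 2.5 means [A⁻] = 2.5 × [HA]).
[A⁻]/[HA] = 1.162

pKa = −log(1.80e-05) = 4.7447. pH = pKa + log([A⁻]/[HA]). 4.81 = 4.7447 + log(ratio). log(ratio) = 4.81 − 4.7447 = 0.0653. ratio = 10^(0.0653) = 1.162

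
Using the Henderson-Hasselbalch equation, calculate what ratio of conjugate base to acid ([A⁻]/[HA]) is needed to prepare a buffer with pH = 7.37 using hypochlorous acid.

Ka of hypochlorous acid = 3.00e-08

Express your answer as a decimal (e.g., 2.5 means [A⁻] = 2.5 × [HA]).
[A⁻]/[HA] = 0.703

pKa = −log(3.00e-08) = 7.5229. pH = pKa + log([A⁻]/[HA]). 7.37 = 7.5229 + log(ratio). log(ratio) = 7.37 − 7.5229 = -0.1529. ratio = 10^(-0.1529) = 0.703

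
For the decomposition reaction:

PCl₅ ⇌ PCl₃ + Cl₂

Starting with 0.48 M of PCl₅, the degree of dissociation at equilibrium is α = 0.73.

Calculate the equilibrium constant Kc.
K_c = 0.9474

x = α·[A]₀ = 0.73 × 0.48 = 0.3504 M dissociated.
At eq: [PCl₅] = 0.48 − 0.3504 = 0.1296 M; [PCl₃] = [Cl₂] = x = 0.3504 M.
Kc = [PCl₃][Cl₂]/[PCl₅] = (0.3504)²/0.1296 = 0.9474.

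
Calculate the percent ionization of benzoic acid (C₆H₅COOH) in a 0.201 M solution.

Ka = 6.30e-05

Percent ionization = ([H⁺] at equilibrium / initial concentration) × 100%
Percent ionization = 1.75%

Let x = [H⁺]. Ka = x²/(C - x) ⇒ x² + (6.30e-05)x - (6.30e-05)(0.201) = 0. x = 3.5272e-03. Percent = (3.5272e-03/0.201) × 100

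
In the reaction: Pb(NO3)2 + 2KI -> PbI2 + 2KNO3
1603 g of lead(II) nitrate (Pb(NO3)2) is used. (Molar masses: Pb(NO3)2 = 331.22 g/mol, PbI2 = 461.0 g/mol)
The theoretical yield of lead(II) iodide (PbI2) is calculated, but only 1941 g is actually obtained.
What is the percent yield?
Moles of Pb(NO3)2 = 1603 g ÷ 331.22 g/mol = 4.83968 mol
Mole ratio: 1 mol PbI2 / 1 mol Pb(NO3)2
Moles of PbI2 = 4.83968 × (1/1) = 4.83968 mol
Theoretical yield = 4.83968 mol × 461.0 g/mol = 2231.1 g
Actual yield = 1941 g
Percent yield = (1941 / 2231.1) × 100% = 87.0%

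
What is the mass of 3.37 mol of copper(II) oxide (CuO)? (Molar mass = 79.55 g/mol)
Mass = 3.37 mol × 79.55 g/mol = 268.1 g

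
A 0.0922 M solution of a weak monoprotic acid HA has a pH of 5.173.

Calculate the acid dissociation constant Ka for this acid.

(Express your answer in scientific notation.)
K_a = 4.89e-10

[H⁺] = 10^(−pH) = 10^(−5.173) = 6.714e-06 M. For HA ⇌ H⁺ + A⁻, Ka = x²/(C − x) = (6.714e-06)²/(0.0922 − 6.714e-06) = 4.89e-10.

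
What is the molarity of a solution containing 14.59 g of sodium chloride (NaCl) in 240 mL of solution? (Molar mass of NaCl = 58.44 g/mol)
Moles of NaCl = 14.59 g ÷ 58.44 g/mol = 0.249658 mol
Volume = 240 mL = 0.24 L
Molarity = 0.249658 mol ÷ 0.24 L = 1.04 M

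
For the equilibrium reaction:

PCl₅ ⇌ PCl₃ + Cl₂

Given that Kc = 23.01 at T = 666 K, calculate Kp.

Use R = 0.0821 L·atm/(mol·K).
K_p = 1.26e+03

Δn = (moles gaseous products) − (moles gaseous reactants) = 1
T = 666 K; RT = 0.0821 × 666 = 54.6786
Kp = Kc·(RT)^Δn = 23.01 × (54.6786)^1 = 23.01 × 54.6786 = 1.26e+03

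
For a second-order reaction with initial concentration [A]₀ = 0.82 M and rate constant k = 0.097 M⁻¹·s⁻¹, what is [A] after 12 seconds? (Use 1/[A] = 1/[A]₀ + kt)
0.4195 M

1/[A] = 1/[A]₀ + k·t = 1/0.82 + (0.097)·(12) = 1.2195 + 1.1640 = 2.3835
[A] = 1/2.3835 = 0.4195 M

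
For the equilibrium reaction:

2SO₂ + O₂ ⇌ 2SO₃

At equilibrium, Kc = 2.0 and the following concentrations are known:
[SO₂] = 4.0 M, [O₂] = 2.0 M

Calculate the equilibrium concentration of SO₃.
[SO₃] = 8.0000 M

Kc = ([SO₃]^2) / ([SO₂]^2 × [O₂]) = 2.0
[SO₃]^2 = Kc · (reactant terms)/(other product terms) = 2.0 · 32 / 1 = 64
[SO₃] = (64)^(1/2) = 8.0000 M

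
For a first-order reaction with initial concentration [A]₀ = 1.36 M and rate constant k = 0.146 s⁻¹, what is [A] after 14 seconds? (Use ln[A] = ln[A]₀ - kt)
0.1761 M

ln[A] = ln[A]₀ - k·t = ln(1.36) - (0.146)·(14) = 0.3075 - 2.0440 = -1.7365
[A] = e^(-1.7365) = 0.1761 M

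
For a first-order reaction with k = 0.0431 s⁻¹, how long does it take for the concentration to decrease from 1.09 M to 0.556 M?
15.62 s

From ln[A] = ln[A]₀ - k·t: t = ln([A]₀/[A])/k = ln(1.09/0.556)/0.0431 = ln(1.9604)/0.0431 = 0.6732/0.0431 = 15.62 s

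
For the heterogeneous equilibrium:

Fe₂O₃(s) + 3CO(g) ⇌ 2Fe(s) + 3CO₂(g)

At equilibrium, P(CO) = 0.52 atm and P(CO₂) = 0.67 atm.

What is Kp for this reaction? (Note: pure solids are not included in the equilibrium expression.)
K_p = 2.139

Solids (Fe₂O₃, Fe) are excluded.
Kp = P(CO₂)³/P(CO)³ = (0.67)³/(0.52)³ = 0.3008/0.1406 = 2.139.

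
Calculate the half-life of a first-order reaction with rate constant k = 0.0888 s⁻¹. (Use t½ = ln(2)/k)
7.81 s

t½ = ln(2)/k = 0.6931/0.0888 = 7.81 s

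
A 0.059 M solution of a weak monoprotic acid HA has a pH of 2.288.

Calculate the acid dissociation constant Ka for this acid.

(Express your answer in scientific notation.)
K_a = 4.93e-04

[H⁺] = 10^(−pH) = 10^(−2.288) = 5.152e-03 M. For HA ⇌ H⁺ + A⁻, Ka = x²/(C − x) = (5.152e-03)²/(0.059 − 5.152e-03) = 4.93e-04.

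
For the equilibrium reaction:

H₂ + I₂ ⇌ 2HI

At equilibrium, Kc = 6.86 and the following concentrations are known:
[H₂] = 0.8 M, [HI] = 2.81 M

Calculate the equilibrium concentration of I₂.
[I₂] = 1.4388 M

Kc = ([HI]^2) / ([H₂] × [I₂]) = 6.86
[I₂]^1 = (product terms)/(Kc · other reactant terms) = 7.8961 / (6.86 · 0.8) = 1.4388
[I₂] = 1.4388 M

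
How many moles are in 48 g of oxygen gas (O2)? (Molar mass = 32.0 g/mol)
Moles = 48 g ÷ 32.0 g/mol = 1.5 mol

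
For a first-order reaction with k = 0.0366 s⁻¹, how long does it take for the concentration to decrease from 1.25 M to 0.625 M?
18.94 s

From ln[A] = ln[A]₀ - k·t: t = ln([A]₀/[A])/k = ln(1.25/0.625)/0.0366 = ln(2.0000)/0.0366 = 0.6931/0.0366 = 18.94 s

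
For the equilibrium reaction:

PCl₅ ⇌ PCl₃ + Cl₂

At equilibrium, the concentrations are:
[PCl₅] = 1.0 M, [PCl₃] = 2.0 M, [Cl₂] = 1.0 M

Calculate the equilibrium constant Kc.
K_c = 2.0000

Kc = ([PCl₃] × [Cl₂]) / ([PCl₅])
   = ((2.0)·(1.0)) / ((1.0))
   = 2 / 1 = 2.0000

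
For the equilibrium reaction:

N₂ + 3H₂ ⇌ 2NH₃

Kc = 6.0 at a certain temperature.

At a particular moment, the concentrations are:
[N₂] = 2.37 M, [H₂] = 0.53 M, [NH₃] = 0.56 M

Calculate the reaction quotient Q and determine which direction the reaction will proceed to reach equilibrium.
Q = 0.889, Q < K, reaction proceeds forward (toward products)

Q = ([NH₃]^2) / ([N₂] × [H₂]^3)
  = ((0.56)^2) / ((2.37)·(0.53)^3) = 0.3136/0.35284 = 0.8888
Since Q = 0.8888 < Kc = 6.0, the reaction proceeds forward (toward products) to reach equilibrium.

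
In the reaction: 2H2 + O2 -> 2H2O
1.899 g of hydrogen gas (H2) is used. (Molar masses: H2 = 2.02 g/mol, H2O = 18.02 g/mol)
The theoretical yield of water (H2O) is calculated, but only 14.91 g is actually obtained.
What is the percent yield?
Moles of H2 = 1.899 g ÷ 2.02 g/mol = 0.940099 mol
Mole ratio: 2 mol H2O / 2 mol H2
Moles of H2O = 0.940099 × (2/2) = 0.940099 mol
Theoretical yield = 0.940099 mol × 18.02 g/mol = 16.941 g
Actual yield = 14.91 g
Percent yield = (14.91 / 16.941) × 100% = 88.0%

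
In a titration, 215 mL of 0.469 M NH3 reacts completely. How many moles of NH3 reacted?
Moles = Molarity × Volume (L)
Moles = 0.469 M × 0.215 L = 0.1008 mol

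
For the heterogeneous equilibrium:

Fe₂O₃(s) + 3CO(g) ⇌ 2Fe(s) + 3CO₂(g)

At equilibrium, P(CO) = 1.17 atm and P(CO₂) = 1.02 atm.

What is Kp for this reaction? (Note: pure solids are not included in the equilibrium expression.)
K_p = 0.663

Solids (Fe₂O₃, Fe) are excluded.
Kp = P(CO₂)³/P(CO)³ = (1.02)³/(1.17)³ = 1.061/1.602 = 0.663.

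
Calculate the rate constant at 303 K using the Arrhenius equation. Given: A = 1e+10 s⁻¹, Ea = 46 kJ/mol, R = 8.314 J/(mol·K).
1.17e+02 s⁻¹

k = A·exp(-Ea/(R·T)) = 1e+10·exp(-46000/(8.314·303)) = 1e+10·exp(-18.2602) = 1e+10·1.1741e-08 = 1.17e+02 s⁻¹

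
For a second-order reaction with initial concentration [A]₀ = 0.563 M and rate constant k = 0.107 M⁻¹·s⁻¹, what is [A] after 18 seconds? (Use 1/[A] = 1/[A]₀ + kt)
0.2701 M

1/[A] = 1/[A]₀ + k·t = 1/0.563 + (0.107)·(18) = 1.7762 + 1.9260 = 3.7022
[A] = 1/3.7022 = 0.2701 M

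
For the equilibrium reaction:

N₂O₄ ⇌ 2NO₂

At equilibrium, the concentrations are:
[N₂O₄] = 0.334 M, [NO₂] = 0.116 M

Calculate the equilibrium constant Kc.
K_c = 0.0403

Kc = ([NO₂]^2) / ([N₂O₄])
   = ((0.116)^2) / ((0.334))
   = 0.013456 / 0.334 = 0.0403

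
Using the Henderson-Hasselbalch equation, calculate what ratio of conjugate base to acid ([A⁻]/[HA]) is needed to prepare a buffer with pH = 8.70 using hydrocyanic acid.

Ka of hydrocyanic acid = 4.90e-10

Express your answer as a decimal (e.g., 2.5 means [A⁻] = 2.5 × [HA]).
[A⁻]/[HA] = 0.246

pKa = −log(4.90e-10) = 9.3098. pH = pKa + log([A⁻]/[HA]). 8.70 = 9.3098 + log(ratio). log(ratio) = 8.70 − 9.3098 = -0.6098. ratio = 10^(-0.6098) = 0.246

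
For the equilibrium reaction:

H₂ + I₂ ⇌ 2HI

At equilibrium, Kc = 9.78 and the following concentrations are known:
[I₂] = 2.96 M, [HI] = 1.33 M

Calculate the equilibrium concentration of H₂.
[H₂] = 0.0611 M

Kc = ([HI]^2) / ([H₂] × [I₂]) = 9.78
[H₂]^1 = (product terms)/(Kc · other reactant terms) = 1.7689 / (9.78 · 2.96) = 0.061104
[H₂] = 0.0611 M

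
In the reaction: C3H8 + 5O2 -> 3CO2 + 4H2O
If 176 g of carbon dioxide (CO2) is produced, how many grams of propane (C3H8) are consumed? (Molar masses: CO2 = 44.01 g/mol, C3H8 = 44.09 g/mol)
Moles of CO2 = 176 g ÷ 44.01 g/mol = 3.99909 mol
Mole ratio: 1 mol C3H8 / 3 mol CO2
Moles of C3H8 = 3.99909 × (1/3) = 1.33303 mol
Mass of C3H8 = 1.33303 mol × 44.09 g/mol = 58.77 g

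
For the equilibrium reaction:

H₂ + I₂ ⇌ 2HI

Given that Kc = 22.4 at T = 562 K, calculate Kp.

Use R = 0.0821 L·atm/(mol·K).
K_p = 22.4000

Δn = (moles gaseous products) − (moles gaseous reactants) = 0
T = 562 K; RT = 0.0821 × 562 = 46.1402
Kp = Kc·(RT)^Δn = 22.4 × (46.1402)^0 = 22.4 × 1 = 22.4000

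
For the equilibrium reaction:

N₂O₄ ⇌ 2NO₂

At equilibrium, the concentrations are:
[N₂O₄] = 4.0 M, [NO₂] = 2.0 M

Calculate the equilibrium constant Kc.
K_c = 1.0000

Kc = ([NO₂]^2) / ([N₂O₄])
   = ((2.0)^2) / ((4.0))
   = 4 / 4 = 1.0000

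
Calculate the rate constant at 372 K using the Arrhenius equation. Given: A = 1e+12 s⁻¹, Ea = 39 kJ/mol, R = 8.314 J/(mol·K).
3.34e+06 s⁻¹

k = A·exp(-Ea/(R·T)) = 1e+12·exp(-39000/(8.314·372)) = 1e+12·exp(-12.6099) = 1e+12·3.3388e-06 = 3.34e+06 s⁻¹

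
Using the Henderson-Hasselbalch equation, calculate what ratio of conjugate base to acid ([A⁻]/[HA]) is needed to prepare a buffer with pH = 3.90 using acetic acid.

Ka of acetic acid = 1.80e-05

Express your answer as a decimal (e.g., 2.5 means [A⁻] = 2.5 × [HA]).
[A⁻]/[HA] = 0.143

pKa = −log(1.80e-05) = 4.7447. pH = pKa + log([A⁻]/[HA]). 3.90 = 4.7447 + log(ratio). log(ratio) = 3.90 − 4.7447 = -0.8447. ratio = 10^(-0.8447) = 0.143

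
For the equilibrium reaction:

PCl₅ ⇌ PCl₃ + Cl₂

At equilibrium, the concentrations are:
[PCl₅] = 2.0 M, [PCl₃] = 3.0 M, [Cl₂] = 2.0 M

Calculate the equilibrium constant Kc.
K_c = 3.0000

Kc = ([PCl₃] × [Cl₂]) / ([PCl₅])
   = ((3.0)·(2.0)) / ((2.0))
   = 6 / 2 = 3.0000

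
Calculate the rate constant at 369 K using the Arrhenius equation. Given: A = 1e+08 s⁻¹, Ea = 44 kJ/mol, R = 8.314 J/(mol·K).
5.91e+01 s⁻¹

k = A·exp(-Ea/(R·T)) = 1e+08·exp(-44000/(8.314·369)) = 1e+08·exp(-14.3422) = 1e+08·5.9055e-07 = 5.91e+01 s⁻¹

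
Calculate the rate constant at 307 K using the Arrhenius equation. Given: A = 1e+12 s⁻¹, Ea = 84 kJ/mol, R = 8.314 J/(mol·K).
5.10e-03 s⁻¹

k = A·exp(-Ea/(R·T)) = 1e+12·exp(-84000/(8.314·307)) = 1e+12·exp(-32.9102) = 1e+12·5.0965e-15 = 5.10e-03 s⁻¹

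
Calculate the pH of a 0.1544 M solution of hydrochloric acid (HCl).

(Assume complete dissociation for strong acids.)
pH = 0.81

[H⁺] = 0.1544 M for strong acid. pH = -log[H⁺] = -log(0.1544)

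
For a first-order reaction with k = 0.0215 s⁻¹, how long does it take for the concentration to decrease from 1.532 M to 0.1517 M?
107.55 s

From ln[A] = ln[A]₀ - k·t: t = ln([A]₀/[A])/k = ln(1.532/0.1517)/0.0215 = ln(10.0989)/0.0215 = 2.3124/0.0215 = 107.55 s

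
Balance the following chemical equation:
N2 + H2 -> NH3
Balanced equation:
N2 + 3H2 -> 2NH3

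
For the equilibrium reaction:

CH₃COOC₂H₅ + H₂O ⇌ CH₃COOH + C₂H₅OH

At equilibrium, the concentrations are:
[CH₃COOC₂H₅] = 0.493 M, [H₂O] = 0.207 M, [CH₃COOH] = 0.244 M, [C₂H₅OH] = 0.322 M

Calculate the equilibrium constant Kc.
K_c = 0.7699

Kc = ([CH₃COOH] × [C₂H₅OH]) / ([CH₃COOC₂H₅] × [H₂O])
   = ((0.244)·(0.322)) / ((0.493)·(0.207))
   = 0.078568 / 0.10205 = 0.7699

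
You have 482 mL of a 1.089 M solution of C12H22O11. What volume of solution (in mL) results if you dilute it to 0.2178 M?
Using M₁V₁ = M₂V₂:
1.089 × 482 = 0.2178 × V₂
V₂ = (1.089 × 482) / 0.2178 = 2410 mL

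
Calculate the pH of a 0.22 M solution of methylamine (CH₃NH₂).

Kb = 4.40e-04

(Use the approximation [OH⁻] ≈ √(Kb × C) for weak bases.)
pH = 11.99

[OH⁻] = √(Kb × C) = √(4.40e-04 × 0.22) = 9.8387e-03. pOH = 2.01, pH = 14 - pOH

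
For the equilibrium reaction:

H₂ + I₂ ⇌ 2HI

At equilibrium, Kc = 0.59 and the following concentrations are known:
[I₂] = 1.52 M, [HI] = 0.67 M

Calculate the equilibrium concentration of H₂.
[H₂] = 0.5006 M

Kc = ([HI]^2) / ([H₂] × [I₂]) = 0.59
[H₂]^1 = (product terms)/(Kc · other reactant terms) = 0.4489 / (0.59 · 1.52) = 0.50056
[H₂] = 0.5006 M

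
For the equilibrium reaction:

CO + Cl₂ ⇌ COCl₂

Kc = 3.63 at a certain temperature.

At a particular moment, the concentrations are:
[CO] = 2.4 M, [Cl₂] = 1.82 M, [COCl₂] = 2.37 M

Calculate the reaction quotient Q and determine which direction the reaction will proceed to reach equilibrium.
Q = 0.543, Q < K, reaction proceeds forward (toward products)

Q = ([COCl₂]) / ([CO] × [Cl₂])
  = ((2.37)) / ((2.4)·(1.82)) = 2.37/4.368 = 0.5426
Since Q = 0.5426 < Kc = 3.63, the reaction proceeds forward (toward products) to reach equilibrium.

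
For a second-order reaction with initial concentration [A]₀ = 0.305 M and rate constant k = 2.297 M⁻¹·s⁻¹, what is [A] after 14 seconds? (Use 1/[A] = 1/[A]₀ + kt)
0.0282 M

1/[A] = 1/[A]₀ + k·t = 1/0.305 + (2.297)·(14) = 3.2787 + 32.1580 = 35.4367
[A] = 1/35.4367 = 0.0282 M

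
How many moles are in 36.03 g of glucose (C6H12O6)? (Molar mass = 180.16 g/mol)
Moles = 36.03 g ÷ 180.16 g/mol = 0.2 mol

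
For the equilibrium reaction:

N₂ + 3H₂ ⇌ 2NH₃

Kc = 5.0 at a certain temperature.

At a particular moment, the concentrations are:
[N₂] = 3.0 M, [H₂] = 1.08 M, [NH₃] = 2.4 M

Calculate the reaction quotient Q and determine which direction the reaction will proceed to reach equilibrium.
Q = 1.524, Q < K, reaction proceeds forward (toward products)

Q = ([NH₃]^2) / ([N₂] × [H₂]^3)
  = ((2.4)^2) / ((3.0)·(1.08)^3) = 5.76/3.7791 = 1.524
Since Q = 1.524 < Kc = 5.0, the reaction proceeds forward (toward products) to reach equilibrium.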